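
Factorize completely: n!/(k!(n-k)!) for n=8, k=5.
C(8,5) = 56

Explanation: This is the binomial coefficient C(8,5) = 56.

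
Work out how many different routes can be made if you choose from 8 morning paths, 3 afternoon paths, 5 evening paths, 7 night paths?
840
By the multiplication principle: 8 × 3 × 5 × 7 = 840.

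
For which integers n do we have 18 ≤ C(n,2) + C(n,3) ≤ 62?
5, 6, 7

Reasoning: C(4,2)+C(4,3)=10; C(5,2)+C(5,3)=20; C(6,2)+C(6,3)=35; C(7,2)+C(7,3)=56; C(8,2)+C(8,3)=84. So valid n = 5, 6, 7.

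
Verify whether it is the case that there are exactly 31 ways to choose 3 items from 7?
C(7,3) = 35 ≠ 31.

Answer: False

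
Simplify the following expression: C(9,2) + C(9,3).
By Pascal's identity: C(10,3) = 120.
Final answer: 120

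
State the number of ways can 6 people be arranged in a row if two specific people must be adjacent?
Treat pair as unit: (6-1)! arrangements × 2 internal orders = 240.

Answer: 240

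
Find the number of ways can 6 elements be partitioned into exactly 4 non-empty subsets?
65

Solution: This equals S(6,4), the Stirling number of the 2nd kind.
Using the Stirling recurrence: S(n,k) = k·S(n-1,k) + S(n-1,k-1)
S(6,4) = 4·S(5,4) + S(5,3)
         = 4·10 + 25
         = 40 + 25
         = 65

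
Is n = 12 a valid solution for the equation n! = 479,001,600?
Yes
12! = 12·11! = 12·39,916,800 = 479,001,600, which equals 479,001,600.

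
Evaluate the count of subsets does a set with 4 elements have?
16

Working:
Each element can be included or excluded: 2^4 = 16.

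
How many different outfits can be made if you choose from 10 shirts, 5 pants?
50

Solution: By the multiplication principle: 10 × 5 = 50.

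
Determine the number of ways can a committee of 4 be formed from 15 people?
C(15,4) = 15! / (4! × (15-4)!)
         = 15! / (4! × 11!)
         = 1,365

Answer: 1,365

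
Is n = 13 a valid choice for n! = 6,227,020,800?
Yes

13! = 13·12! = 13·479,001,600 = 6,227,020,800, which equals 6,227,020,800.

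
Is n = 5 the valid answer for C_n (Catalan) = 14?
No

Solution: C_5 = C(10,5)/(5+1) = 252/6 = 42, which does not equal 14.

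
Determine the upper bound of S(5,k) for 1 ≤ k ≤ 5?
Row S(5,k) for k = 1..5 (via S(n,k) = k·S(n−1,k) + S(n−1,k−1)): 1, 15, 25, 10, 1. The row is unimodal; maximum at k = 3: 25.

Answer: 25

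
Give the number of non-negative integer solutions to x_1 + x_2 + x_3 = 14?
120

C(14+3-1, 3-1) = 120.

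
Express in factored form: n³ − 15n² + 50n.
n³ − 15n² + 50n = n(n² − 15n + 50) = n(n − 5)(n − 10).

Answer: n(n − 5)(n − 10)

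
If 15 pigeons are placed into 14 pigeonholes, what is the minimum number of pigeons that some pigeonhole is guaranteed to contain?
2

Explanation: Pigeonhole: ⌈15/14⌉ = 2.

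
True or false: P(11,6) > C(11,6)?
True

Explanation: P(11,6) = 332,640 and C(11,6) = 462; P(n,r) = r! × C(n,r) so P > C whenever r ≥ 2.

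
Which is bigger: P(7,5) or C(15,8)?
C(15,8)
P(7,5)=2,520, C(15,8)=6,435.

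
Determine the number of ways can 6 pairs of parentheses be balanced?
132

Explanation: Using the Catalan number formula: C_n = C(2n, n) / (n+1)
C_6 = C(12, 6) / (6+1)
     = 924 / 7
     = 132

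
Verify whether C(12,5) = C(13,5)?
False
LHS = C(12,5) = 792; RHS = C(13,5) = 1,287. 792 ≠ 1,287, so the statement does not hold.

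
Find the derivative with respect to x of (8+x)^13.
Using the power rule: d/dx (8+x)^13 = 13(8+x)^{12}.

Answer: 13(8+x)^12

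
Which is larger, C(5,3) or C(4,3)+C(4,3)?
C(5,3)=10; C(4,3)+C(4,3)=4+4=8.
Final answer: C(5,3)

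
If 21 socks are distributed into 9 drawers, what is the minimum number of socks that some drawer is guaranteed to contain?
3

Working:
Pigeonhole: ⌈21/9⌉ = 3.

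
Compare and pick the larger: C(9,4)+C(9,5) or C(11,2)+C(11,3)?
First=252, Second=220.
Final answer: C(9,4)+C(9,5)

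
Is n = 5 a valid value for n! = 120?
5! = 5·4! = 5·24 = 120, which equals 120.

Answer: Yes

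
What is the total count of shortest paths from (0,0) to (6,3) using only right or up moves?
84
Choose 6 rights from 9 moves: C(9,6) = 84.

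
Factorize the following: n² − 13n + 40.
Seek roots whose sum is 13 and product is 40: (5, 8). So n² − 13n + 40 = (n − 5)(n − 8).
Final answer: (n − 5)(n − 8)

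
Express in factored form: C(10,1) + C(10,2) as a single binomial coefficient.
C(11,2)

Reasoning: By Pascal's identity: C(10,1) + C(10,2) = C(11,2) = 55.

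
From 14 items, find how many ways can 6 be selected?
3,003

Working:
C(14,6) = 14! / (6! × (14-6)!)
         = 14! / (6! × 8!)
         = 3,003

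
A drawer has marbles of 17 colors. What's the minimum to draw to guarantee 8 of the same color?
Worst case: 7 of each = 119. One more: 120.

Answer: 120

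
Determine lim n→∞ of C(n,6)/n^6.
1/720

Working:
C(n,6) ≈ n^6/6! for large n. Limit = 1/6! = 1/720.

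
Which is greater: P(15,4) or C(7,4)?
P(15,4)
P(15,4)=32,760, C(7,4)=35.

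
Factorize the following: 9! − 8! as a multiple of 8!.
9! − 8! = 9·8! − 8! = (9 − 1)·8! = 8 × 8! = 322,560.
Final answer: 8 × 8! = 322,560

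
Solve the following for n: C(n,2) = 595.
35

Explanation: C(n,2) = n(n−1)/2! is increasing in n, and n(n−1) = 2!·595 = 1,190 ≈ (n−0.5)^2 gives n ≈ 35.0. Check: C(33,2) = 528, C(34,2) = 561, C(35,2) = 595 ✓. So n = 35.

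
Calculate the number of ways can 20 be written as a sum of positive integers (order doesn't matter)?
627

Reasoning: Pentagonal recurrence p(n) = p(n−1) + p(n−2) − p(n−5) − p(n−7) + …: p(20) = p(19) + p(18) − p(15) − p(13) + p(8) + p(5) = 490 + 385 − 176 − 101 + 22 + 7 = 627.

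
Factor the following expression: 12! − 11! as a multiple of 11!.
12! − 11! = 12·11! − 11! = (12 − 1)·11! = 11 × 11! = 439,084,800.

Answer: 11 × 11! = 439,084,800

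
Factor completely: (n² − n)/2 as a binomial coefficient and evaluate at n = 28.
(n² − n)/2 = n(n−1)/2 = C(n,2). At n = 28: C(28,2) = 378.
Final answer: C(n,2); C(28,2) = 378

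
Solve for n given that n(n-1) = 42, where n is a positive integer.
7
n² − n − 42 = 0, so n = (1 ± √(1 + 4·42))/2 = (1 ± √169)/2 = (1 ± 13)/2, i.e. n = 7 or n = -6. Taking the positive root, n = 7 (check: 7×6 = 42).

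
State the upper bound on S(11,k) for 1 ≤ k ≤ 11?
246,730

Working:
Row S(11,k) for k = 1..11 (via S(n,k) = k·S(n−1,k) + S(n−1,k−1)): 1, 1,023, 28,501, 145,750, 246,730, 179,487, 63,987, 11,880, 1,155, 55, 1. The row is unimodal; maximum at k = 5: 246,730.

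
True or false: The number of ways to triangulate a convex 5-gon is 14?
Triangulations of a convex 5-gon are counted by the Catalan number C_3: C_3 = C(6,3)/(3+1) = 20/4 = 5.
Final answer: False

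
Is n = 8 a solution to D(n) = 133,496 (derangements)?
No

Explanation: D(8) = (8-1)·[D(7) + D(6)] = 7·[1,854 + 265] = 14,833, which does not equal 133,496.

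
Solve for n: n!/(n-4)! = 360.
6

Solution: n!/(n-4)! = n×(n-1)×(n-2)×(n-3), a product of 4 consecutive integers ≈ (n−1.5)^4. 360^(1/4) + 1.5 ≈ 5.9; check n = 6: 6×5×4×3 = 360 ✓. So n = 6.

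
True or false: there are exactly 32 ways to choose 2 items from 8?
False

Solution: C(8,2) = 28 ≠ 32.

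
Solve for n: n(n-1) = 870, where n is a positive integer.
30
n² − n − 870 = 0, so n = (1 ± √(1 + 4·870))/2 = (1 ± √3,481)/2 = (1 ± 59)/2, i.e. n = 30 or n = -29. Taking the positive root, n = 30 (check: 30×29 = 870).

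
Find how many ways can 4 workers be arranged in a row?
24

Arrangements of 4 distinct objects: 4! = 24.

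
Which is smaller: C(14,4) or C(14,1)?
C(14,1)

Solution: C(14,4)=1,001, C(14,1)=14.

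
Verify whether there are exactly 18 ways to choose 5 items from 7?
False

Reasoning: C(7,5) = 21 ≠ 18.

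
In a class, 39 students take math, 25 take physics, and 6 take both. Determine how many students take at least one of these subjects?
58

Explanation: |A∪B| = |A|+|B|-|A∩B| = 39+25-6 = 58.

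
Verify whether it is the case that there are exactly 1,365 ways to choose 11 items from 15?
True

Working:
C(15,11) = 1,365.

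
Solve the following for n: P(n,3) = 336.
8

Working:
P(n,3) = n(n−1)(n−2) is increasing in n; n(n−1)(n−2) ≈ (n−1)^3 = 336 gives n ≈ 8.0. Check: P(6,3) = 120, P(7,3) = 210, P(8,3) = 336 ✓. So n = 8.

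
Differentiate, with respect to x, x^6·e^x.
Product rule: d/dx[x^6]·e^x + x^6·d/dx[e^x] = 6x^{5}e^x + x^6e^x.
Final answer: (6x^5 + x^6)e^x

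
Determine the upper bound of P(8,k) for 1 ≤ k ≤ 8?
P(8,k) increases in k, so maximum at k = 8: 8! = 40,320.

Answer: 40,320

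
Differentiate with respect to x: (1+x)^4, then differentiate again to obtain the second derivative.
First derivative: 4(1+x)^{3}. Second derivative: 4·3·(1+x)^{2} = 12(1+x)^{2}.
Final answer: 12(1+x)^2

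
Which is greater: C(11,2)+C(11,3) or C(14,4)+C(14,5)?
C(14,4)+C(14,5)
First=220, Second=3,003.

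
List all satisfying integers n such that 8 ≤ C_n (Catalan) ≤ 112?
4, 5

Explanation: C_3=5; C_4=14; C_5=42; C_6=132. So valid n = 4, 5.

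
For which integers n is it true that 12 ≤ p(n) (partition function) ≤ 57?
7, 8, 9, 10, 11

Tabulating p(n) via p(n) = p(n−1) + p(n−2) − p(n−5) − p(n−7) + …: p(6)=11; p(7)=15; p(8)=22; p(9)=30; p(10)=42; p(11)=56; p(12)=77. So valid n = 7, 8, 9, 10, 11.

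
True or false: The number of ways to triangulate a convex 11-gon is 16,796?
False
Triangulations of a convex 11-gon are counted by the Catalan number C_9: C_9 = C(18,9)/(9+1) = 48,620/10 = 4,862.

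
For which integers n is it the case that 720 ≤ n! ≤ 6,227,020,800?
n! is strictly increasing; 6! = 720 and 13! = 6,227,020,800, so valid n = 6, 7, 8, 9, 10, 11, 12, 13.
Final answer: 6, 7, 8, 9, 10, 11, 12, 13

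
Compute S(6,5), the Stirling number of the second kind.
15

Solution: Using the Stirling recurrence: S(n,k) = k·S(n-1,k) + S(n-1,k-1)
S(6,5) = 5·S(5,5) + S(5,4)
         = 5·1 + 10
         = 5 + 10
         = 15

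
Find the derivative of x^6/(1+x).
(6x^5(1+x) - x^6)/(1+x)²

Quotient rule: [6x^{5}(1+x) - x^6]/(1+x)².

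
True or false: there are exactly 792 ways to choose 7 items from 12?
C(12,7) = 792.

Answer: True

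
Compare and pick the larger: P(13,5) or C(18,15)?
P(13,5)

P(13,5)=154,440, C(18,15)=816.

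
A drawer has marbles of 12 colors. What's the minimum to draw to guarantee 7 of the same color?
73

Solution: Worst case: 6 of each = 72. One more: 73.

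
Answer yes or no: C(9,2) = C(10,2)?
LHS = C(9,2) = 36; RHS = C(10,2) = 45. 36 ≠ 45, so the statement does not hold.

Answer: No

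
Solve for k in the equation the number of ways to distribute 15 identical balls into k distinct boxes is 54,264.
Stars and bars: the count is C(15+k−1, k−1), increasing in k. k=5: C(19,4) = 3,876, k=6: C(20,5) = 15,504, k=7: C(21,6) = 54,264 ✓. So k = 7.

Answer: 7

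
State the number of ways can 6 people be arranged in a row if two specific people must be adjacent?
240

Explanation: Treat pair as unit: (6-1)! arrangements × 2 internal orders = 240.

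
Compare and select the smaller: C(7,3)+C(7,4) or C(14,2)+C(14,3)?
C(7,3)+C(7,4)

First=70, Second=455.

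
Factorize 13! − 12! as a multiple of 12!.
12 × 12! = 5,748,019,200

Solution: 13! − 12! = 13·12! − 12! = (13 − 1)·12! = 12 × 12! = 5,748,019,200.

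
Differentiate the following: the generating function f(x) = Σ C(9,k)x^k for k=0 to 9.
Σ k·C(9,k)x^(k-1) for k=1 to 9

Term-by-term differentiation gives Σ k·C(9,k)x^{k-1} for k=1 to 9.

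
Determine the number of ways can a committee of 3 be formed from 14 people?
364

Solution: C(14,3) = 14! / (3! × (14-3)!)
         = 14! / (3! × 11!)
         = 364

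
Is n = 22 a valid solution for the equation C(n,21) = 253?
No

Explanation: C(22,21) = 22·21·20·19·18·17·16·15·14·13·12·11·10·9·8·7·6·5·4·3·2/21! = 1,124,000,727,777,607,680,000/51,090,942,171,709,440,000 = 22, which does not equal 253.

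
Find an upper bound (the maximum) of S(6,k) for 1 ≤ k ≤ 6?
90
Row S(6,k) for k = 1..6 (via S(n,k) = k·S(n−1,k) + S(n−1,k−1)): 1, 31, 90, 65, 15, 1. The row is unimodal; maximum at k = 3: 90.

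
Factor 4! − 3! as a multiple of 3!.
3 × 3! = 18
4! − 3! = 4·3! − 3! = (4 − 1)·3! = 3 × 3! = 18.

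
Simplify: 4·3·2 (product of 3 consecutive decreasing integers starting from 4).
This is P(4,3) = 4!/(1)! = 24.
Final answer: 24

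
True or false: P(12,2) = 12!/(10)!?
True

Explanation: Permutation formula P(n,k) = n!/(n-k)!: 12!/10! = 479,001,600/3,628,800 = 132 = P(12,2). The statement holds.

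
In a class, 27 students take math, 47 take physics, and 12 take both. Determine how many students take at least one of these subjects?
62

Working:
|A∪B| = |A|+|B|-|A∩B| = 27+47-12 = 62.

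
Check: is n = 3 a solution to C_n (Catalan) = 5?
C_3 = C(6,3)/(3+1) = 20/4 = 5, which equals 5.
Final answer: Yes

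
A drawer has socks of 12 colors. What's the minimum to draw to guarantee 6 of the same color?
Worst case: 5 of each = 60. One more: 61.
Final answer: 61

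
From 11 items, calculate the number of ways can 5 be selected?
462

Solution: C(11,5) = 11! / (5! × (11-5)!)
         = 11! / (5! × 6!)
         = 462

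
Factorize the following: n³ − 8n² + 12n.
n(n − 2)(n − 6)

n³ − 8n² + 12n = n(n² − 8n + 12) = n(n − 2)(n − 6).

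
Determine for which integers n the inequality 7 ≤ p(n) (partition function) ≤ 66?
5, 6, 7, 8, 9, 10, 11

Solution: Tabulating p(n) via p(n) = p(n−1) + p(n−2) − p(n−5) − p(n−7) + …: p(4)=5; p(5)=7; p(6)=11; p(7)=15; p(8)=22; p(9)=30; p(10)=42; p(11)=56; p(12)=77. So valid n = 5, 6, 7, 8, 9, 10, 11.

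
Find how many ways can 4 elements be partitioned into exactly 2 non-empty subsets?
7

Solution: This equals S(4,2), the Stirling number of the 2nd kind.
Using the Stirling recurrence: S(n,k) = k·S(n-1,k) + S(n-1,k-1)
S(4,2) = 2·S(3,2) + S(3,1)
         = 2·3 + 1
         = 6 + 1
         = 7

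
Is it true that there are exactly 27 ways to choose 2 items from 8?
False

Working:
C(8,2) = 28 ≠ 27.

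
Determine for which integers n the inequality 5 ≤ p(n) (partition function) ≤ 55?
4, 5, 6, 7, 8, 9, 10

Tabulating p(n) via p(n) = p(n−1) + p(n−2) − p(n−5) − p(n−7) + …: p(3)=3; p(4)=5; p(5)=7; p(6)=11; p(7)=15; p(8)=22; p(9)=30; p(10)=42; p(11)=56. So valid n = 4, 5, 6, 7, 8, 9, 10.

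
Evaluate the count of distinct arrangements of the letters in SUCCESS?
420
Word has 7 letters (S=3, U=1, C=2, E=1). Arrangements: 7!/Π(k!) = 420.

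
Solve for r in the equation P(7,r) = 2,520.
5

Working:
P(7,r) = 7·6·…·(7−r+1), a product of r factors. Multiplying down from 7: 7 = 7; 7·6 = 42; 7·6·5 = 210; 7·6·5·4 = 840; 7·6·5·4·3 = 2,520 ✓ (5 factors). So r = 5.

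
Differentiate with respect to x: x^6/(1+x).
(6x^5(1+x) - x^6)/(1+x)²

Working:
Quotient rule: [6x^{5}(1+x) - x^6]/(1+x)².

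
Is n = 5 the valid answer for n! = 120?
Yes
5! = 5·4! = 5·24 = 120, which equals 120.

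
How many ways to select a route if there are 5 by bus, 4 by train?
9

Working:
By the addition principle: 5 + 4 = 9.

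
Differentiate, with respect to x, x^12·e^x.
(12x^11 + x^12)e^x

Solution: Product rule: d/dx[x^12]·e^x + x^12·d/dx[e^x] = 12x^{11}e^x + x^12e^x.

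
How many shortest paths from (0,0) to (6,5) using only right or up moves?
462

Reasoning: Choose 6 rights from 11 moves: C(11,6) = 462.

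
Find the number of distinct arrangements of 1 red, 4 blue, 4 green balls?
630

Multinomial: 9!/(1! × 4! × 4!) = 630.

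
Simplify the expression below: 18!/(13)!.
1,028,160

This equals 18×17×...×14 = 1,028,160.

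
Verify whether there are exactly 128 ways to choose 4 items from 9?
False

Working:
C(9,4) = 126 ≠ 128.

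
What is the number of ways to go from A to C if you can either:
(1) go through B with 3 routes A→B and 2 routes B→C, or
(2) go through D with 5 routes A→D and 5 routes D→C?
31

Reasoning: Route via B: 3×2=6. Route via D: 5×5=25. Total: 31.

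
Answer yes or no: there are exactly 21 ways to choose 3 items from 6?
No

Explanation: C(6,3) = 20 ≠ 21.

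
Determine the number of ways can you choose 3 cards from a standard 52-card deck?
C(52,3) = 22,100.

Answer: 22,100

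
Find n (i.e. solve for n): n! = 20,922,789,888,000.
16

Working:
n! is strictly increasing. 14! = 87,178,291,200, 15! = 1,307,674,368,000, 16! = 20,922,789,888,000 ✓. So n = 16.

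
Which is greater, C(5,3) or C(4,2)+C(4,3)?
Equal
By Pascal's identity: C(5,3) = C(4,2)+C(4,3) = 10. Equal.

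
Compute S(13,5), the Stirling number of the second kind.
7,508,501

Reasoning: Using the Stirling recurrence: S(n,k) = k·S(n-1,k) + S(n-1,k-1)
S(13,5) = 5·S(12,5) + S(12,4)
         = 5·1379400 + 611501
         = 6897000 + 611501
         = 7,508,501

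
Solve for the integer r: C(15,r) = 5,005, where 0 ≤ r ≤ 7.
C(15,r) is increasing for 0 ≤ r ≤ 7. Stepping up (C(15,r+1) = C(15,r)·(15−r)/(r+1)): C(15,1) = 15, C(15,2) = 105, C(15,3) = 455, C(15,4) = 1,365, C(15,5) = 3,003, C(15,6) = 5,005 ✓. So r = 6.
Final answer: 6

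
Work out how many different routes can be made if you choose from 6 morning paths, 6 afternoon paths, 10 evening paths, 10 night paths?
By the multiplication principle: 6 × 6 × 10 × 10 = 3,600.

Answer: 3,600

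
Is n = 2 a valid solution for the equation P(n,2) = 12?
P(2,2) = 2·1 = 2, which does not equal 12.
Final answer: No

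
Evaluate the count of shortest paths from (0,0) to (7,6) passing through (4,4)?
700
To (4,4): C(8,4)=70. From there: C(5,3)=10. Total: 700.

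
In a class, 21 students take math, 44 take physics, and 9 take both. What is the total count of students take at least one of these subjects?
56

Reasoning: |A∪B| = |A|+|B|-|A∩B| = 21+44-9 = 56.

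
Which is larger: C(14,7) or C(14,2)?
C(14,7)=3,432, C(14,2)=91.

Answer: C(14,7)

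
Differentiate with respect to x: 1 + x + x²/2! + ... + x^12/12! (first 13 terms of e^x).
1 + x + x²/2! + ... + x^11/11!

Explanation: Differentiating term by term gives the first 12 terms of e^x.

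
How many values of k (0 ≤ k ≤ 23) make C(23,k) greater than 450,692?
Row 23 is unimodal and symmetric about k=23/2. C(23,7)=245,157 ≤ 450,692; C(23,8)=490,314 > 450,692; by symmetry C(23,k) > 450,692 for k = 8..15. That's 15 - 8 + 1 = 8 values.

Answer: 8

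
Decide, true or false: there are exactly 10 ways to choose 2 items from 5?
True

Explanation: C(5,2) = 10.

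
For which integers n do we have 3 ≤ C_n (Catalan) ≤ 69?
3, 4, 5

Reasoning: C_2=2; C_3=5; C_4=14; C_5=42; C_6=132. So valid n = 3, 4, 5.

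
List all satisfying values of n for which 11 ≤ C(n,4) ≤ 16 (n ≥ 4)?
6

Reasoning: C(5,4)=5; C(6,4)=15; C(7,4)=35. So valid n = 6.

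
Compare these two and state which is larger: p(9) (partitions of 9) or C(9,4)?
C(9,4)
Pentagonal recurrence p(n) = p(n−1) + p(n−2) − p(n−5) − p(n−7) + …: p(9) = p(8) + p(7) − p(4) − p(2) = 22 + 15 − 5 − 2 = 30; C(9,4) = 126.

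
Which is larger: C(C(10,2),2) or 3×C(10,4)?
C(C(10,2),2)=990, 3×C(10,4)=630.
Final answer: C(C(10,2),2)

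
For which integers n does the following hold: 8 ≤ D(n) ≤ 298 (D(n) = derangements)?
4, 5, 6

Solution: Using D(n) = (n−1)[D(n−1) + D(n−2)] with D(1)=0, D(2)=1: D(3)=2; D(4)=9; D(5)=44; D(6)=265; D(7)=1,854. So valid n = 4, 5, 6.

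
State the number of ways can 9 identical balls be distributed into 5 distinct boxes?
715
C(9+5-1, 5-1) = C(13, 4) = 715.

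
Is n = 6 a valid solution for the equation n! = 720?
6! = 6·5! = 6·120 = 720, which equals 720.

Answer: Yes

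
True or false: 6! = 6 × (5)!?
By definition n! = n × (n-1)!, so 6! = 6 × 5!.
Final answer: True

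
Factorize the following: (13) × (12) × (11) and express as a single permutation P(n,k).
P(13,3) = 13!/(10)!
Product of 3 consecutive descending integers starting at 13: P(13,3) = 13!/10! = 1,716.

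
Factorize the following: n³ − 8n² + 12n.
n(n − 2)(n − 6)

Working:
n³ − 8n² + 12n = n(n² − 8n + 12) = n(n − 2)(n − 6).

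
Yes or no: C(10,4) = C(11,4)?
No

Reasoning: LHS = C(10,4) = 210; RHS = C(11,4) = 330. 210 ≠ 330, so the statement does not hold.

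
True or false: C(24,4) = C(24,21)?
C(24,4) = 10,626 but C(24,21) = 2,024; symmetry gives C(24,4) = C(24,20), not C(24,21).

Answer: False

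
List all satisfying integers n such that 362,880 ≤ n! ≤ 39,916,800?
9, 10, 11

Working:
n! is strictly increasing; 9! = 362,880 and 11! = 39,916,800, so valid n = 9, 10, 11.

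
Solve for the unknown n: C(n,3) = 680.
C(n,3) = n(n−1)(n−2)/3! is increasing in n, and n(n−1)(n−2) = 3!·680 = 4,080 ≈ (n−1)^3 gives n ≈ 17.0. Check: C(15,3) = 455, C(16,3) = 560, C(17,3) = 680 ✓. So n = 17.

Answer: 17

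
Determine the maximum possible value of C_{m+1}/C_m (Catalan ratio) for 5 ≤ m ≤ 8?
17/5

Reasoning: C_{m+1}/C_m = 2(2m+1)/(m+2), which increases with m. Maximum at m = 8: 2·17/10 = 17/5.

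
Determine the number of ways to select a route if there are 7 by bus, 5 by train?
12

Solution: By the addition principle: 7 + 5 = 12.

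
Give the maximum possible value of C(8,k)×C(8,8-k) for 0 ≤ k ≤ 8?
4,900

Reasoning: C(8,k)·C(8,8-k) = C(8,k)², maximised at the centre k = 4: C(8,4)² = 4,900.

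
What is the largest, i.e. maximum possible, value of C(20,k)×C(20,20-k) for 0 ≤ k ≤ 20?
34,134,779,536

Reasoning: C(20,k)·C(20,20-k) = C(20,k)², maximised at the centre k = 10: C(20,10)² = 34,134,779,536.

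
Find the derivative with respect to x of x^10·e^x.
(10x^9 + x^10)e^x

Solution: Product rule: d/dx[x^10]·e^x + x^10·d/dx[e^x] = 10x^{9}e^x + x^10e^x.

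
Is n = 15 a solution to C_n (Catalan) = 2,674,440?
No

Solution: C_15 = C(30,15)/(15+1) = 155,117,520/16 = 9,694,845, which does not equal 2,674,440.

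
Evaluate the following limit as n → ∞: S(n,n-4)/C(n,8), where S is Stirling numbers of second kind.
105

Solution: The leading term of S(n,n-4) as a polynomial in n is (7)!!·C(n,8), so the ratio → (7)!! = 105.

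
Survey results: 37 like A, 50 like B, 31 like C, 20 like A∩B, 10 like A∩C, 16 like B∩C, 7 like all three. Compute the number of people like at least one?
|A∪B∪C| = 37+50+31-20-10-16+7 = 79.

Answer: 79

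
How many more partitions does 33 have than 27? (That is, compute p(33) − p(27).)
7,133
Pentagonal recurrence p(n) = p(n−1) + p(n−2) − p(n−5) − p(n−7) + …: p(33) = p(32) + p(31) − p(28) − p(26) + p(21) + p(18) − p(11) − p(7) = 8,349 + 6,842 − 3,718 − 2,436 + 792 + 385 − 56 − 15 = 10,143.
p(27) = p(26) + p(25) − p(22) − p(20) + p(15) + p(12) − p(5) − p(1) = 2,436 + 1,958 − 1,002 − 627 + 176 + 77 − 7 − 1 = 3,010.
Difference = 10,143 − 3,010 = 7,133.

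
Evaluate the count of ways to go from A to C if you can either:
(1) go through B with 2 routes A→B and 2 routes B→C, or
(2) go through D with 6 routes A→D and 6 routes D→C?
40
Route via B: 2×2=4. Route via D: 6×6=36. Total: 40.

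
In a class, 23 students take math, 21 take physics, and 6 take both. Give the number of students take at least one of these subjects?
38
|A∪B| = |A|+|B|-|A∩B| = 23+21-6 = 38.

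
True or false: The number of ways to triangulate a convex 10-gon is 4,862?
Triangulations of a convex 10-gon are counted by the Catalan number C_8: C_8 = C(16,8)/(8+1) = 12,870/9 = 1,430.
Final answer: False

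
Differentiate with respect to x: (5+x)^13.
Using the power rule: d/dx (5+x)^13 = 13(5+x)^{12}.
Final answer: 13(5+x)^12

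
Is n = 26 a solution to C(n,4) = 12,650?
No

Explanation: C(26,4) = 26·25·24·23/4! = 358,800/24 = 14,950, which does not equal 12,650.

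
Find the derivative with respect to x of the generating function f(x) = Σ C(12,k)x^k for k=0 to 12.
Σ k·C(12,k)x^(k-1) for k=1 to 12

Reasoning: Term-by-term differentiation gives Σ k·C(12,k)x^{k-1} for k=1 to 12.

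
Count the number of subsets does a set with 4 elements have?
16

Working:
Each element can be included or excluded: 2^4 = 16.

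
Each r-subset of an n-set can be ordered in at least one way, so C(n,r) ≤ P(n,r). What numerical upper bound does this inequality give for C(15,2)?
210
P(15,2) = 15·14 = 210, so C(15,2) ≤ 210. (The bound is loose by a factor of 2! = 2: C(15,2) = 210/2 = 105.)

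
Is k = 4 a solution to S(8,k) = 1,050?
S(8,4) = 4·S(7,4) + S(7,3) = 4·350 + 301 = 1,701, which does not equal 1,050.

Answer: No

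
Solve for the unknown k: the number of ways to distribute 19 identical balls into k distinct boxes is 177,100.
7

Working:
Stars and bars: the count is C(19+k−1, k−1), increasing in k. k=5: C(23,4) = 8,855, k=6: C(24,5) = 42,504, k=7: C(25,6) = 177,100 ✓. So k = 7.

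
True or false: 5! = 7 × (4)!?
False

Reasoning: 5! = 5 × 4! = 120, but 7 × 4! = 168.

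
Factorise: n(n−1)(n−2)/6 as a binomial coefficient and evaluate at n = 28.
n(n−1)(n−2)/6 = n!/(3!(n−3)!) = C(n,3). At n = 28: C(28,3) = 3,276.
Final answer: C(n,3); C(28,3) = 3,276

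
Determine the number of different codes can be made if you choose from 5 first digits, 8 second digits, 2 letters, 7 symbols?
560

By the multiplication principle: 5 × 8 × 2 × 7 = 560.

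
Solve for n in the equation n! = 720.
6

Reasoning: n! is strictly increasing. 4! = 24, 5! = 120, 6! = 720 ✓. So n = 6.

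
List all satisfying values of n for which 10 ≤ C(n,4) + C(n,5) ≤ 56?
6, 7

Working:
C(5,4)+C(5,5)=6; C(6,4)+C(6,5)=21; C(7,4)+C(7,5)=56; C(8,4)+C(8,5)=126. So valid n = 6, 7.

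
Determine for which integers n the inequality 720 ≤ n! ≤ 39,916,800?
6, 7, 8, 9, 10, 11

Reasoning: n! is strictly increasing; 6! = 720 and 11! = 39,916,800, so valid n = 6, 7, 8, 9, 10, 11.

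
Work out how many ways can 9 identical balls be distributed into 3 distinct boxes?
C(9+3-1, 3-1) = C(11, 2) = 55.

Answer: 55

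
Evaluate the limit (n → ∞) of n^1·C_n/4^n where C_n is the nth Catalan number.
0
C_n ~ 4^n/(n^(3/2)√π), so n^1·C_n/4^n ~ n^(1 − 3/2)/√π → 0.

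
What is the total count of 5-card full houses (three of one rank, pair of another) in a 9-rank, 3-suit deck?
216

Triple rank: 9. Triple suits: C(3,3)=1. Pair rank: 8. Pair suits: C(3,2)=3. Total: 216.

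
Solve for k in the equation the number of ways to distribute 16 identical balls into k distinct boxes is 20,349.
6
Stars and bars: the count is C(16+k−1, k−1), increasing in k. k=4: C(19,3) = 969, k=5: C(20,4) = 4,845, k=6: C(21,5) = 20,349 ✓. So k = 6.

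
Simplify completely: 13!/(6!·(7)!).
1,716

Solution: This is C(13,6) = 1,716.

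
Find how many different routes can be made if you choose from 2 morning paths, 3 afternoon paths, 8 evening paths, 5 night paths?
240

Reasoning: By the multiplication principle: 2 × 3 × 8 × 5 = 240.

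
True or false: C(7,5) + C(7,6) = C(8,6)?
True

Reasoning: Pascal's identity C(n,k) + C(n,k+1) = C(n+1,k+1): 21 + 7 = 28 = C(8,6).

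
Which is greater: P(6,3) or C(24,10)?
C(24,10)

Solution: P(6,3)=120, C(24,10)=1,961,256.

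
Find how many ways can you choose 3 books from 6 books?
20

C(6,3) = 6! / (3! × (6-3)!)
         = 6! / (3! × 3!)
         = 20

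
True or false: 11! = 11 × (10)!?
By definition n! = n × (n-1)!, so 11! = 11 × 10!.
Final answer: True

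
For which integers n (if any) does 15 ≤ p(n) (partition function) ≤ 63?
Tabulating p(n) via p(n) = p(n−1) + p(n−2) − p(n−5) − p(n−7) + …: p(6)=11; p(7)=15; p(8)=22; p(9)=30; p(10)=42; p(11)=56; p(12)=77. So valid n = 7, 8, 9, 10, 11.
Final answer: 7, 8, 9, 10, 11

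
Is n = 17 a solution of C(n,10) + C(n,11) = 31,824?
Yes

Reasoning: C(17,10) + C(17,11) = 19,448 + 12,376 = 31,824, which equals 31,824.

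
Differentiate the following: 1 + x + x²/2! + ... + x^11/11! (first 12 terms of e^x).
1 + x + x²/2! + ... + x^10/10!

Working:
Differentiating term by term gives the first 11 terms of e^x.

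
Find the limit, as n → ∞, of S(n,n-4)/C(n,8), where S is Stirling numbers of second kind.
105

Solution: The leading term of S(n,n-4) as a polynomial in n is (7)!!·C(n,8), so the ratio → (7)!! = 105.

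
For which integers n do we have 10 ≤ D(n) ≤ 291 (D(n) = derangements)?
5, 6
Using D(n) = (n−1)[D(n−1) + D(n−2)] with D(1)=0, D(2)=1: D(4)=9; D(5)=44; D(6)=265; D(7)=1,854. So valid n = 5, 6.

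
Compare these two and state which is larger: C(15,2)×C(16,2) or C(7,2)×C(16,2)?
C(15,2)×C(16,2)

Explanation: C(15,2)×C(16,2)=12,600, C(7,2)×C(16,2)=2,520.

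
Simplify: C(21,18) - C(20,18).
1,140

C(21,18) - C(20,18) = C(20,17) = 1,140.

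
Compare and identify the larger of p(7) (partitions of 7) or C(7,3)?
C(7,3)
Pentagonal recurrence p(n) = p(n−1) + p(n−2) − p(n−5) − p(n−7) + …: p(7) = p(6) + p(5) − p(2) − p(0) = 11 + 7 − 2 − 1 = 15; C(7,3) = 35.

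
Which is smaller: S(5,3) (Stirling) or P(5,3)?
S(5,3)

Reasoning: S(5,3) = 3·S(4,3) + S(4,2) = 3·6 + 7 = 25; P(5,3) = 60.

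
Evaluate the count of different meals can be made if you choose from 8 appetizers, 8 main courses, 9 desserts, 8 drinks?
By the multiplication principle: 8 × 8 × 9 × 8 = 4,608.

Answer: 4,608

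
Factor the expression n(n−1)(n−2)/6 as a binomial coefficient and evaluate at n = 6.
C(n,3); C(6,3) = 20

Explanation: n(n−1)(n−2)/6 = n!/(3!(n−3)!) = C(n,3). At n = 6: C(6,3) = 20.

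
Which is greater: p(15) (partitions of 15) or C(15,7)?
Pentagonal recurrence p(n) = p(n−1) + p(n−2) − p(n−5) − p(n−7) + …: p(15) = p(14) + p(13) − p(10) − p(8) + p(3) + p(0) = 135 + 101 − 42 − 22 + 3 + 1 = 176; C(15,7) = 6,435.

Answer: C(15,7)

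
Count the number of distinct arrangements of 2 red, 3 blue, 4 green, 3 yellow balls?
277,200

Explanation: Multinomial: 12!/(2! × 3! × 4! × 3!) = 277,200.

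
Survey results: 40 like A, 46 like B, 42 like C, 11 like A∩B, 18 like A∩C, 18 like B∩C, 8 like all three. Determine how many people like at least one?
89

|A∪B∪C| = 40+46+42-11-18-18+8 = 89.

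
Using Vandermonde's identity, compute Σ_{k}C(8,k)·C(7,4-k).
1,365

Explanation: = C(8+7,4) = C(15,4) = 1,365.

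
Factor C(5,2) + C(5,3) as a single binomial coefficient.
C(6,3)

Explanation: By Pascal's identity: C(5,2) + C(5,3) = C(6,3) = 20.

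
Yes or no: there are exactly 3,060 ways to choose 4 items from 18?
Yes

Explanation: C(18,4) = 3,060.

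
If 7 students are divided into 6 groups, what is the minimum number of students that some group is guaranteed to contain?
2

Working:
Pigeonhole: ⌈7/6⌉ = 2.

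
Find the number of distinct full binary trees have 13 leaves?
208,012

Using the Catalan number formula: C_n = C(2n, n) / (n+1)
C_12 = C(24, 12) / (12+1)
     = 2704156 / 13
     = 208,012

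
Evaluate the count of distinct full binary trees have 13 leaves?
208,012

Using the Catalan number formula: C_n = C(2n, n) / (n+1)
C_12 = C(24, 12) / (12+1)
     = 2704156 / 13
     = 208,012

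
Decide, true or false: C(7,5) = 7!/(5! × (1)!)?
The correct denominator is 5!×2!, giving C(7,5) = 21; the stated RHS is 7!/(5!×1!) = 42 ≠ 21, so the statement does not hold.

Answer: False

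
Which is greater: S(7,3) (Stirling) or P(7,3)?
S(7,3) = 3·S(6,3) + S(6,2) = 3·90 + 31 = 301; P(7,3) = 210.

Answer: S(7,3)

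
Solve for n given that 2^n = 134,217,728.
27
134,217,728 = 1,024 × 1,024 × 128 = 2^10 × 2^10 × 2^7 = 2^27, so n = 27.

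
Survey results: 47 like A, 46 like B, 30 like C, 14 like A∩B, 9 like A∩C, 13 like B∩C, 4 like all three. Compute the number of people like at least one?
91

Solution: |A∪B∪C| = 47+46+30-14-9-13+4 = 91.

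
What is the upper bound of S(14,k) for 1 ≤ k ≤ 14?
63,436,373
Row S(14,k) for k = 1..14 (via S(n,k) = k·S(n−1,k) + S(n−1,k−1)): 1, 8,191, 788,970, 10,391,745, 40,075,035, 63,436,373, 49,329,280, 20,912,320, 5,135,130, 752,752, 66,066, 3,367, 91, 1. The row is unimodal; maximum at k = 6: 63,436,373.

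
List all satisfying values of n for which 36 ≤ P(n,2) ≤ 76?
7, 8, 9

Working:
P(6,2)=30; P(7,2)=42; P(8,2)=56; P(9,2)=72; P(10,2)=90. So valid n = 7, 8, 9.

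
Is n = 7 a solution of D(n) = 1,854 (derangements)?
Yes

Reasoning: D(7) = (7-1)·[D(6) + D(5)] = 6·[265 + 44] = 1,854, which equals 1,854.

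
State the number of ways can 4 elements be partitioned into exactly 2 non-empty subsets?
7

This equals S(4,2), the Stirling number of the 2nd kind.
Using the Stirling recurrence: S(n,k) = k·S(n-1,k) + S(n-1,k-1)
S(4,2) = 2·S(3,2) + S(3,1)
         = 2·3 + 1
         = 6 + 1
         = 7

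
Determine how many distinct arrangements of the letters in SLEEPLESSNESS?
1,081,080

Solution: Word has 13 letters (S=5, L=2, E=4, P=1, N=1). Arrangements: 13!/Π(k!) = 1,081,080.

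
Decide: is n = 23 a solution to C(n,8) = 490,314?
Yes

Working:
C(23,8) = 23·22·21·20·19·18·17·16/8! = 19,769,460,480/40,320 = 490,314, which equals 490,314.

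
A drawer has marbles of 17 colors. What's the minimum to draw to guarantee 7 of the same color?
103
Worst case: 6 of each = 102. One more: 103.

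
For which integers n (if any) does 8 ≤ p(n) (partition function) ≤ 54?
6, 7, 8, 9, 10

Tabulating p(n) via p(n) = p(n−1) + p(n−2) − p(n−5) − p(n−7) + …: p(5)=7; p(6)=11; p(7)=15; p(8)=22; p(9)=30; p(10)=42; p(11)=56. So valid n = 6, 7, 8, 9, 10.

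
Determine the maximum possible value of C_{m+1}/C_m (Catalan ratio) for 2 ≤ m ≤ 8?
17/5
C_{m+1}/C_m = 2(2m+1)/(m+2), which increases with m. Maximum at m = 8: 2·17/10 = 17/5.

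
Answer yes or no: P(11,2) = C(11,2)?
No
P(11,2) = 110 but C(11,2) = 55; they differ by a factor of 2! = 2, so the statement does not hold.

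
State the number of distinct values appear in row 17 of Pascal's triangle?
Row 17 has entries C(17,0)..C(17,17); by symmetry C(17,k)=C(17,17-k), giving 9 distinct values.

Answer: 9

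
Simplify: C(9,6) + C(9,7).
120

Reasoning: By Pascal's identity: C(10,7) = 120.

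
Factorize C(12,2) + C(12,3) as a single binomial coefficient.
C(13,3)

Solution: By Pascal's identity: C(12,2) + C(12,3) = C(13,3) = 286.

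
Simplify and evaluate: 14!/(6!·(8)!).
3,003
This is C(14,6) = 3,003.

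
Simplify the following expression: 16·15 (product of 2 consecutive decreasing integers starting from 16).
This is P(16,2) = 16!/(14)! = 240.

Answer: 240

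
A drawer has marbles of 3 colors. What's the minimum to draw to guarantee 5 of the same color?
13

Solution: Worst case: 4 of each = 12. One more: 13.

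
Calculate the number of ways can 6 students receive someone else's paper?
Using D(n) = (n-1)[D(n-1) + D(n-2)]:
D(6) = (6-1) × [D(5) + D(4)]
      = 5 × [44 + 9]
      = 5 × 53
      = 265
Final answer: 265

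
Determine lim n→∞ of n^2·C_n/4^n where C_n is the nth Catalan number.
∞

Reasoning: C_n ~ 4^n/(n^(3/2)√π), so n^2·C_n/4^n ~ n^(2 − 3/2)/√π → ∞.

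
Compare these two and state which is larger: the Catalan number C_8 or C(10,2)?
C_8
C_8 = C(16,8)/(8+1) = 12,870/9 = 1,430; C(10,2) = 45.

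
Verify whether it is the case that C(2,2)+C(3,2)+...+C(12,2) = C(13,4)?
False

Reasoning: Hockey stick identity gives Σ = C(13,3) = 286; RHS C(13,4) = 715.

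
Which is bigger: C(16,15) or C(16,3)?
C(16,15)=16, C(16,3)=560.
Final answer: C(16,3)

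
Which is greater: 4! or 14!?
14!

Explanation: 4!=24, 14!=87,178,291,200. 14! > 4!.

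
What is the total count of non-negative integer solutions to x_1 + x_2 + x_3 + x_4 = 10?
286

Working:
C(10+4-1, 4-1) = 286.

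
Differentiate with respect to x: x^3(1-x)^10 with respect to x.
3x^2(1-x)^10 - 10x^3(1-x)^9

Working:
Product rule: 3x^{2}(1-x)^{10} + x^3·(-10)(1-x)^{9}.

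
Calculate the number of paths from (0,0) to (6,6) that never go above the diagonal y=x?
Counted by the Catalan number C_6: C_6 = C(12,6)/(6+1) = 924/7 = 132.
Final answer: 132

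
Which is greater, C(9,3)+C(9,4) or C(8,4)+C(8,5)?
C(9,3)+C(9,4)
First=210, Second=126.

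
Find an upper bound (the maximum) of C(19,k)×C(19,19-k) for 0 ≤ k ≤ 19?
8,533,694,884

C(19,k)·C(19,19-k) = C(19,k)², maximised at the centre k = 9: C(19,9)² = 8,533,694,884.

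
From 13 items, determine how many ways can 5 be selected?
C(13,5) = 13! / (5! × (13-5)!)
         = 13! / (5! × 8!)
         = 1,287

Answer: 1,287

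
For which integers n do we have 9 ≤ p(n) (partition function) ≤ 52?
6, 7, 8, 9, 10

Working:
Tabulating p(n) via p(n) = p(n−1) + p(n−2) − p(n−5) − p(n−7) + …: p(5)=7; p(6)=11; p(7)=15; p(8)=22; p(9)=30; p(10)=42; p(11)=56. So valid n = 6, 7, 8, 9, 10.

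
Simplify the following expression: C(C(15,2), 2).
5,460

Working:
C(15,2) = 105, then C(105, 2) = 5,460.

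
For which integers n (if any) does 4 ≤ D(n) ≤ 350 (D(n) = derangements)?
4, 5, 6

Explanation: Using D(n) = (n−1)[D(n−1) + D(n−2)] with D(1)=0, D(2)=1: D(3)=2; D(4)=9; D(5)=44; D(6)=265; D(7)=1,854. So valid n = 4, 5, 6.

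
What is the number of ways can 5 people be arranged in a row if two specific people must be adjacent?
Treat pair as unit: (5-1)! arrangements × 2 internal orders = 48.

Answer: 48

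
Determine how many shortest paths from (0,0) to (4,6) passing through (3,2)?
To (3,2): C(5,3)=10. From there: C(5,1)=5. Total: 50.

Answer: 50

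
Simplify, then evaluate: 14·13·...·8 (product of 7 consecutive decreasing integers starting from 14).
17,297,280

This is P(14,7) = 14!/(7)! = 17,297,280.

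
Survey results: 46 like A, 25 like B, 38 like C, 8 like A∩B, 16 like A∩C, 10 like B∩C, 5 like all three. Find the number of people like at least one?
80
|A∪B∪C| = 46+25+38-8-16-10+5 = 80.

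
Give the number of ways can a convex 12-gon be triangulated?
16,796
Using the Catalan number formula: C_n = C(2n, n) / (n+1)
C_10 = C(20, 10) / (10+1)
     = 184756 / 11
     = 16,796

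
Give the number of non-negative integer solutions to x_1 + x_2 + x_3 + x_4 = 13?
560
C(13+4-1, 4-1) = 560.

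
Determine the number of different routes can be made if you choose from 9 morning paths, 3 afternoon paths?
27
By the multiplication principle: 9 × 3 = 27.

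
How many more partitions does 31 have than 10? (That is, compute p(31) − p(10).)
6,800

Working:
Pentagonal recurrence p(n) = p(n−1) + p(n−2) − p(n−5) − p(n−7) + …: p(31) = p(30) + p(29) − p(26) − p(24) + p(19) + p(16) − p(9) − p(5) = 5,604 + 4,565 − 2,436 − 1,575 + 490 + 231 − 30 − 7 = 6,842.
p(10) = p(9) + p(8) − p(5) − p(3) = 30 + 22 − 7 − 3 = 42.
Difference = 6,842 − 42 = 6,800.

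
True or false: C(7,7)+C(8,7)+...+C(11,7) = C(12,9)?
Hockey stick identity gives Σ = C(12,8) = 495; RHS C(12,9) = 220.
Final answer: False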